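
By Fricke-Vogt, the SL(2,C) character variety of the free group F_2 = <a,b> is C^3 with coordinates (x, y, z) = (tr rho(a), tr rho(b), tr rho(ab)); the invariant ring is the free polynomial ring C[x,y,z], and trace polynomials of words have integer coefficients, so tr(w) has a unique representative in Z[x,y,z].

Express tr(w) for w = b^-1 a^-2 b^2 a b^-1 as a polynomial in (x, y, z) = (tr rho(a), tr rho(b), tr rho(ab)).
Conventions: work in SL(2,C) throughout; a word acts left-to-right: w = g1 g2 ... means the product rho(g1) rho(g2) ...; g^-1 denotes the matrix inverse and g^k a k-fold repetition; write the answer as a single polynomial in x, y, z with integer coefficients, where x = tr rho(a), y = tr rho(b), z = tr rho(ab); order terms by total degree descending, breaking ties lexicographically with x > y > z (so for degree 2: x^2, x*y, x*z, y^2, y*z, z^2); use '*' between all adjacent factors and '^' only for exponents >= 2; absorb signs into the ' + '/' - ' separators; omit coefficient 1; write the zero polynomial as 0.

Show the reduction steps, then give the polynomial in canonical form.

next, trace(b^2 a) = trace(b) trace(a b) - trace(a)   [square of b] = y*z - x
trace(b^2) = trace(b) trace(b) - trace(1)   [square of b] = y^2 - 2
next, trace(a b^2 a) = trace(a) trace(b^2 a) - trace(b^2)   [square of a] = x*y*z - x^2 - y^2 + 2
trace(a b a b) = trace(b a) trace(b a) - trace(1)   [split at a repeated b] = z^2 - 2
and trace(a b a) = trace(a) trace(b a) - trace(b)   [square of a] = x*z - y
and trace(a b^2 a b) = trace(b) trace(a b a b) - trace(a b a)   [square of b] = y*z^2 - x*z - y
and trace(b^2 a b^-1 a) = trace(a b^2 a) trace(b) - trace(a b^2 a b)   [inverse elimination on b] = x*y^2*z - x^2*y - y^3 - y*z^2 + x*z + 3*y
trace(a^-1 b^2 a b^-1) = trace(b^2 a b^-1) trace(a) - trace(b^2 a b^-1 a)   [inverse elimination on a] = -x*y^2*z + x^2*y + y^3 + y*z^2 - 3*y
trace(a^-1 b^2 a b^-2) = trace(a^-1 b^2 a b^-1) trace(b) - trace(a^-1 b^2 a)   [inverse elimination on b] = -x*y^3*z + x^2*y^2 + y^4 + y^2*z^2 - 4*y^2 + 2
and trace(b^-1 a^-2 b^2 a b^-1) = trace(a^-1 b^2 a b^-2) trace(a) - trace(a^-1 b^2 a b^-2 a)   [inverse elimination on a] = -x^2*y^3*z + x^3*y^2 + x*y^4 + x*y^2*z^2 - 4*x*y^2 + x

-x^2*y^3*z + x^3*y^2 + x*y^4 + x*y^2*z^2 - 4*x*y^2 + x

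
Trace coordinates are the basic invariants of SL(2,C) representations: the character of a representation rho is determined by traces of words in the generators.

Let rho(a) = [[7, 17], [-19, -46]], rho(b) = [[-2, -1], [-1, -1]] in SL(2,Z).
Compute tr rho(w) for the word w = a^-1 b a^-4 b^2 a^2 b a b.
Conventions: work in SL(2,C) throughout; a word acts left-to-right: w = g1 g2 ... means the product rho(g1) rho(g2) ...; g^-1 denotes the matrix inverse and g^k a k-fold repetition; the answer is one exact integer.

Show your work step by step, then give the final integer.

-25349577728787

rho(a^-1) = [[-46, -17], [19, 7]]
... * rho(b) = [[-2, -1], [-1, -1]]  ->  [[109, 63], [-45, -26]]
... * rho(a^-1) = [[-46, -17], [19, 7]]  ->  [[-3817, -1412], [1576, 583]]
... * rho(a^-1) = [[-46, -17], [19, 7]]  ->  [[148754, 55005], [-61419, -22711]]
... * rho(a^-1) = [[-46, -17], [19, 7]]  ->  [[-5797589, -2143783], [2393765, 885146]]
... * rho(a^-1) = [[-46, -17], [19, 7]]  ->  [[225957217, 83552532], [-93295416, -34497983]]
... * rho(b) = [[-2, -1], [-1, -1]]  ->  [[-535466966, -309509749], [221088815, 127793399]]
... * rho(b) = [[-2, -1], [-1, -1]]  ->  [[1380443681, 844976715], [-569971029, -348882214]]
... * rho(a) = [[7, 17], [-19, -46]]  ->  [[-6391451818, -15401386313], [2638964863, 6359074351]]
... * rho(a) = [[7, 17], [-19, -46]]  ->  [[247886177221, 599809089492], [-102349658628, -247655017475]]
... * rho(b) = [[-2, -1], [-1, -1]]  ->  [[-1095581443934, -847695266713], [452354334731, 350004676103]]
... * rho(a) = [[7, 17], [-19, -46]]  ->  [[8437139960009, 20369097721920], [-3483608502840, -8410191410311]]
... * rho(b) = [[-2, -1], [-1, -1]]  ->  [[-37243377641938, -28806237681929], [15377408415991, 11893799913151]]
tr = -37243377641938 + 11893799913151 = -25349577728787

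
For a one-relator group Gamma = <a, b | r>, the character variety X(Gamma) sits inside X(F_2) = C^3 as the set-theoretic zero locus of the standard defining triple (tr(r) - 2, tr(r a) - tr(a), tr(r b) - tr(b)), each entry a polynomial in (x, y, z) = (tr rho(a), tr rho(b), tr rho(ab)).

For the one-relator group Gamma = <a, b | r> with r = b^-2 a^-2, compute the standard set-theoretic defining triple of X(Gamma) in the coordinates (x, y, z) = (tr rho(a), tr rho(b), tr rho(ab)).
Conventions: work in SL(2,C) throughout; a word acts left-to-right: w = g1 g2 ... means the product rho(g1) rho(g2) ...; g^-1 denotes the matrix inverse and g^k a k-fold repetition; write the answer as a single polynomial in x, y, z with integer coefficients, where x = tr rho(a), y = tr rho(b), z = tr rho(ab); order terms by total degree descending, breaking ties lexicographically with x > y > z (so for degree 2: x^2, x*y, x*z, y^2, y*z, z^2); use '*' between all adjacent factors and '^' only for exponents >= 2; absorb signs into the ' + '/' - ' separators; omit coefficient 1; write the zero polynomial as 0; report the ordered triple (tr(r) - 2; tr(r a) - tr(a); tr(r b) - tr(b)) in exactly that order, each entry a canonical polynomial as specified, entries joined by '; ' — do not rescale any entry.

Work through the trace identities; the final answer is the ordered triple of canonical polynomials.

x*y*z - x^2 - y^2; y*z - 2*x; x*z - 2*y

tr(a^-1) = tr(a) = x
apply: tr(a^-2) = tr(a^-1)*tr(a) - tr(1) = x^2 - 2
apply: tr(b a^-1) = tr(b)*tr(a) - tr(b a) = x*y - z
tr(a^-2 b) = tr(b a^-1)*tr(a) - tr(b) = x^2*y - x*z - y
use: tr(b^-1 a^-2) = tr(a^-2)*tr(b) - tr(a^-2 b) = x*z - y
tr(b^-2 a^-2) = tr(b^-1 a^-2)*tr(b) - tr(b^-1 a^-2 b) = x*y*z - x^2 - y^2 + 2
tr(b^-2) = tr(b^-1)*tr(b) - tr(1)   [inverse elimination on b] = y^2 - 2
tr(b^-2 a) = tr(b^-1 a)*tr(b) - tr(b^-1 a b)   [inverse elimination on b] = x*y^2 - y*z - x
apply: tr(b^-2 a^-1) = tr(b^-2)*tr(a) - tr(b^-2 a)   [inverse elimination on a] = y*z - x
assemble the triple (tr(r) - 2; tr(r a) - x; tr(r b) - y)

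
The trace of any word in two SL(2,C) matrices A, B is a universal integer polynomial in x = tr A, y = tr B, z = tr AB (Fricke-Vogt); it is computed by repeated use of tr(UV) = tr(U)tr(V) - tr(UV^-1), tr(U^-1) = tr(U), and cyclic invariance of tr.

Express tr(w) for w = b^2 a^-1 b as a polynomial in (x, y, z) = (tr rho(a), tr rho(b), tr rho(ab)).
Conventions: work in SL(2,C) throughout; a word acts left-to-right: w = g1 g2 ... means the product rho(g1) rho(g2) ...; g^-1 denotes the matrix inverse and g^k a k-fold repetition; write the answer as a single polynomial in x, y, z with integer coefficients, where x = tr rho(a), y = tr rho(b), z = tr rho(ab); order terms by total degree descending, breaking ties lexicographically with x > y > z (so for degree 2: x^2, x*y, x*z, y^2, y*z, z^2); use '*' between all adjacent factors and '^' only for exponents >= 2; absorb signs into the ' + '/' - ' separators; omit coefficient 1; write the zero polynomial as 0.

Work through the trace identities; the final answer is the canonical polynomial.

x*y^3 - y^2*z - 2*x*y + z

apply: trace(b^2) = trace(b)*trace(b) - trace(1)   [square of b] = y^2 - 2
apply: trace(b^3) = trace(b)*trace(b^2) - trace(b)   [square of b] = y^3 - 3*y
trace(a b^2) = trace(b)*trace(a b) - trace(a)   [square of b] = y*z - x
use: trace(b^3 a) = trace(b)*trace(a b^2) - trace(a b)   [square of b] = y^2*z - x*y - z
use: trace(b^2 a^-1 b) = trace(b^3)*trace(a) - trace(b^3 a)   [inverse elimination on a] = x*y^3 - y^2*z - 2*x*y + z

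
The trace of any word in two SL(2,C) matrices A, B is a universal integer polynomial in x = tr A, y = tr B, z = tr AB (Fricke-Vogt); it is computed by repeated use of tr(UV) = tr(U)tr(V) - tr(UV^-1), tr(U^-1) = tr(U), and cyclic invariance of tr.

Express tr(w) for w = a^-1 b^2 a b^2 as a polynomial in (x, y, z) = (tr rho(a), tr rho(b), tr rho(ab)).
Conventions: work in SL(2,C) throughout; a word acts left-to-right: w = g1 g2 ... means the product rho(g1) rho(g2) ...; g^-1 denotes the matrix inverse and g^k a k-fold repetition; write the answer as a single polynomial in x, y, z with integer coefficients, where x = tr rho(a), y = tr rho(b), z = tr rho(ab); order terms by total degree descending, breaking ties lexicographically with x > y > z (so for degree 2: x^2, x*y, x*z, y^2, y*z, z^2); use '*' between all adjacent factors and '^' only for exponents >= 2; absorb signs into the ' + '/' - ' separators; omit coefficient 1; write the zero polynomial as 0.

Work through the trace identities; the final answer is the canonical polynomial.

x*y^3*z - x^2*y^2 - y^2*z^2 + 2

so tr(b a b) = tr(b) * tr(a b) - tr(a) = y*z - x
reduce: tr(a b^3) = tr(b) * tr(b a b) - tr(b a) = y^2*z - x*y - z
reduce: tr(b^2 a b^2) = tr(b) * tr(a b^3) - tr(a b^2) = y^3*z - x*y^2 - 2*y*z + x
reduce: tr(a b a b) = tr(a b) * tr(a b) - tr(1) = z^2 - 2
tr(a b a) = tr(a) * tr(b a) - tr(b) = x*z - y
tr(a b^2 a b) = tr(b) * tr(a b a b) - tr(a b a) = y*z^2 - x*z - y
tr(b^2) = tr(b) * tr(b) - tr(1) = y^2 - 2
tr(a b^2 a) = tr(a) * tr(b^2 a) - tr(b^2) = x*y*z - x^2 - y^2 + 2
reduce: tr(b^2 a b^2 a) = tr(b) * tr(a b^2 a b) - tr(a b^2 a) = y^2*z^2 - 2*x*y*z + x^2 - 2
tr(a^-1 b^2 a b^2) = tr(b^2 a b^2) * tr(a) - tr(b^2 a b^2 a) = x*y^3*z - x^2*y^2 - y^2*z^2 + 2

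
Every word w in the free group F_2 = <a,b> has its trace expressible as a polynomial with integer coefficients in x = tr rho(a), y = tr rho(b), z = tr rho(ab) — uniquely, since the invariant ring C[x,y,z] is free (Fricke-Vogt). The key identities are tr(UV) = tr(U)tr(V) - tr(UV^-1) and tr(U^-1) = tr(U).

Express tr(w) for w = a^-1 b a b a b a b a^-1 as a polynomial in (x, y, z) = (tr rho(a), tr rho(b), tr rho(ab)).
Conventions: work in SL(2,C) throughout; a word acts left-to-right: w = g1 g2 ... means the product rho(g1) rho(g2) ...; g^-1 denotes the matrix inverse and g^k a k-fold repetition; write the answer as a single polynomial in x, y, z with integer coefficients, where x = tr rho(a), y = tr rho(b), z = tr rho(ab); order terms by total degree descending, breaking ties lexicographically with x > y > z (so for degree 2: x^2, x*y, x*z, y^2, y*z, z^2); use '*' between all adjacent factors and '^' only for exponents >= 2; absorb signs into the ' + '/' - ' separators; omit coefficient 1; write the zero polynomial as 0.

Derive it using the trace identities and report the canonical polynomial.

tr(a b a b) = tr(a b) * tr(a b) - tr(1)  (split on a) = z^2 - 2
tr(a b a b a b) = tr(a b a b) * tr(a b) - tr(b a)  (split on a) = z^3 - 3*z
tr(b a b) = tr(b) * tr(a b) - tr(a)  (reduce the b square) = y*z - x
tr(a b a b a) = tr(a) * tr(b a b a) - tr(b a b)  (reduce the a square) = x*z^2 - y*z - x
tr(b a b a b a b) = tr(b) * tr(a b a b a b) - tr(a b a b a)  (reduce the b square) = y*z^3 - x*z^2 - 2*y*z + x
tr(b a b a b a b a) = tr(b a) * tr(b a b a b a) - tr(b^-1 a^-1 b^-1 a^-1)  (split on b) = z^4 - 4*z^2 + 2
tr(b a b a b a b a^-1) = tr(b a b a b a b) * tr(a) - tr(b a b a b a b a)  (eliminate a^-1) = x*y*z^3 - x^2*z^2 - z^4 - 2*x*y*z + x^2 + 4*z^2 - 2
tr(a^-1 b a b a b a b a^-1) = tr(b a b a b a b a^-1) * tr(a) - tr(b a b a b a b)  (eliminate a^-1) = x^2*y*z^3 - x^3*z^2 - x*z^4 - 2*x^2*y*z - y*z^3 + x^3 + 5*x*z^2 + 2*y*z - 3*x

x^2*y*z^3 - x^3*z^2 - x*z^4 - 2*x^2*y*z - y*z^3 + x^3 + 5*x*z^2 + 2*y*z - 3*x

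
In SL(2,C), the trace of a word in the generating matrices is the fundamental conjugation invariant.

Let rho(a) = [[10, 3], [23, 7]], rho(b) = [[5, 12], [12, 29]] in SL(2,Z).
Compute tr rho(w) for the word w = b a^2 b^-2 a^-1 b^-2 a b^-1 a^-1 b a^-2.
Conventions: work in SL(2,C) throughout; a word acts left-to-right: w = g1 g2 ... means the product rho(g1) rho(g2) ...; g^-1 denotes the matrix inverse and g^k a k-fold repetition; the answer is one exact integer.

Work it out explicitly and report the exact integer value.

rho(b) = [[5, 12], [12, 29]]
... * rho(a) = [[10, 3], [23, 7]]  ->  [[326, 99], [787, 239]]
... * rho(a) = [[10, 3], [23, 7]]  ->  [[5537, 1671], [13367, 4034]]
... * rho(b^-1) = [[29, -12], [-12, 5]]  ->  [[140521, -58089], [339235, -140234]]
... * rho(b^-1) = [[29, -12], [-12, 5]]  ->  [[4772177, -1976697], [11520623, -4771990]]
... * rho(a^-1) = [[7, -3], [-23, 10]]  ->  [[78869270, -34083501], [190400131, -82281769]]
... * rho(b^-1) = [[29, -12], [-12, 5]]  ->  [[2696210842, -1116848745], [6508985027, -2696210417]]
... * rho(b^-1) = [[29, -12], [-12, 5]]  ->  [[91592299358, -37938773829], [221115090787, -91588872409]]
... * rho(a) = [[10, 3], [23, 7]]  ->  [[43331195513, 9205481271], [104606842463, 22223165498]]
... * rho(b^-1) = [[29, -12], [-12, 5]]  ->  [[1146138894625, -473946939801], [2766920445451, -1144166282066]]
... * rho(a^-1) = [[7, -3], [-23, 10]]  ->  [[18923751877798, -8177886081885], [45684267605675, -19742424157013]]
... * rho(b) = [[5, 12], [12, 29]]  ->  [[-3515873593630, -10073673841089], [-8487751855781, -24319089285277]]
... * rho(a^-1) = [[7, -3], [-23, 10]]  ->  [[207083383189637, -90189117630000], [499924790570904, -217727637285427]]
... * rho(a^-1) = [[7, -3], [-23, 10]]  ->  [[3523933387817459, -1523141325868911], [8507209191561149, -3677050744566982]]
tr = 3523933387817459 + -3677050744566982 = -153117356749523

-153117356749523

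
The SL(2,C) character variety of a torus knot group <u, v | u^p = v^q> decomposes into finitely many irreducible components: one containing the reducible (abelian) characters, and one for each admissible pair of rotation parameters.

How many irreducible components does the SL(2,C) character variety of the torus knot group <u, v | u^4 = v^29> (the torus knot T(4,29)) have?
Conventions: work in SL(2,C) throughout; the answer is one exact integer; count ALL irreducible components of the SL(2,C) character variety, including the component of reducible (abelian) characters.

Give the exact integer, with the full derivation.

In the torus knot group T(4,29), u^4 = v^29 is central, so an irreducible representation sends it to +I or -I (Schur).
On an irreducible component, tr(u) is locked at 2*cos(pi*alpha/4) for some alpha in 1..3, and tr(v) at 2*cos(pi*beta/29) for some beta in 1..28.
The two central values (-1)^alpha I and (-1)^beta I must be the same matrix, so alpha and beta share a parity.
Enumerate parity-matched pairs: 2*14 odd-odd plus 1*14 even-even gives 42.
components with irreducible characters: 42; plus the single component of reducible (abelian) characters: total 43.

43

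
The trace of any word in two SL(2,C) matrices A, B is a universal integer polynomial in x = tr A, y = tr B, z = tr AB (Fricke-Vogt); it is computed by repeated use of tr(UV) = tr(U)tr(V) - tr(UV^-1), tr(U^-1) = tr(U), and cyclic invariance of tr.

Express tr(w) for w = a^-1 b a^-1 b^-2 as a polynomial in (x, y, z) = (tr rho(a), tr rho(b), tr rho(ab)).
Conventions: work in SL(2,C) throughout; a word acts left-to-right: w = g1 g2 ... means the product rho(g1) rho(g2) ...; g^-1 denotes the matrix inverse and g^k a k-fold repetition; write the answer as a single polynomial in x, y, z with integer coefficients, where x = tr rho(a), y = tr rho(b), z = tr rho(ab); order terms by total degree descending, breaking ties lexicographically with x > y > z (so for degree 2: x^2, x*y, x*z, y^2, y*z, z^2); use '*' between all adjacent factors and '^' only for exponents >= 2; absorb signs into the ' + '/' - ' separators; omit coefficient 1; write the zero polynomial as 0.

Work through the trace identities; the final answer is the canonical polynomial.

x*y^2*z - x^2*y - y^3 - y*z^2 + x*z + 3*y

tr(b^-1) = tr(b) = y
tr(b^-1 a) = tr(a) tr(b) - tr(a b) = x*y - z
tr(a^-1 b^-1) = tr(b^-1) tr(a) - tr(b^-1 a) = z
tr(a b a) = tr(a) tr(b a) - tr(b) = x*z - y
tr(a b a b) = tr(b a) tr(b a) - tr(1)   [split at repeated b] = z^2 - 2
tr(b^-1 a b a) = tr(a b a) tr(b) - tr(a b a b) = x*y*z - y^2 - z^2 + 2
tr(b^-2 a b a) = tr(b^-1 a b a) tr(b) - tr(b^-1 a b a b) = x*y^2*z - y^3 - y*z^2 - x*z + 3*y
tr(b a^-1 b^-2 a) = tr(b^-2 a b) tr(a) - tr(b^-2 a b a) = -x*y^2*z + x^2*y + y^3 + y*z^2 - 3*y
tr(a^-1 b a^-1 b^-2) = tr(b a^-1 b^-2) tr(a) - tr(b a^-1 b^-2 a) = x*y^2*z - x^2*y - y^3 - y*z^2 + x*z + 3*y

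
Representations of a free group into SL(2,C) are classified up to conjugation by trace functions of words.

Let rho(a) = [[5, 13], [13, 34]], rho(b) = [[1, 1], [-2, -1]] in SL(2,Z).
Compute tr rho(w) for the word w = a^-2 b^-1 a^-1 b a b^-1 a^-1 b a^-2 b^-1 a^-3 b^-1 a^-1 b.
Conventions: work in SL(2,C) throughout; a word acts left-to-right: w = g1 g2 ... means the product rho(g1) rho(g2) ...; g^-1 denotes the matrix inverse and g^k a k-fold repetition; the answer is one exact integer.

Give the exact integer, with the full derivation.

rho(a^-1) = [[34, -13], [-13, 5]]
... * rho(a^-1) = [[34, -13], [-13, 5]]  ->  [[1325, -507], [-507, 194]]
... * rho(b^-1) = [[-1, -1], [2, 1]]  ->  [[-2339, -1832], [895, 701]]
... * rho(a^-1) = [[34, -13], [-13, 5]]  ->  [[-55710, 21247], [21317, -8130]]
... * rho(b) = [[1, 1], [-2, -1]]  ->  [[-98204, -76957], [37577, 29447]]
... * rho(a) = [[5, 13], [13, 34]]  ->  [[-1491461, -3893190], [570696, 1489699]]
... * rho(b^-1) = [[-1, -1], [2, 1]]  ->  [[-6294919, -2401729], [2408702, 919003]]
... * rho(a^-1) = [[34, -13], [-13, 5]]  ->  [[-182804769, 69825302], [69948829, -26718111]]
... * rho(b) = [[1, 1], [-2, -1]]  ->  [[-322455373, -252630071], [123385051, 96666940]]
... * rho(a^-1) = [[34, -13], [-13, 5]]  ->  [[-7679291759, 2928769494], [2938421514, -1120670963]]
... * rho(a^-1) = [[34, -13], [-13, 5]]  ->  [[-299169923228, 114474640337], [114475053995, -43802834497]]
... * rho(b^-1) = [[-1, -1], [2, 1]]  ->  [[528119203902, 413644563565], [-202080722989, -158277888492]]
... * rho(a^-1) = [[34, -13], [-13, 5]]  ->  [[12578673606323, -4797326832901], [-4813132031230, 1835659956397]]
... * rho(a^-1) = [[34, -13], [-13, 5]]  ->  [[490040151442695, -187509391046704], [-187510068494981, 71749016187975]]
... * rho(a^-1) = [[34, -13], [-13, 5]]  ->  [[19098987232658782, -7308068923988555], [-7308079539273029, 2796375971374628]]
... * rho(b^-1) = [[-1, -1], [2, 1]]  ->  [[-33715125080635892, -26407056156647337], [12900831482022285, 10104455510647657]]
... * rho(a^-1) = [[34, -13], [-13, 5]]  ->  [[-803022522705204947, 306261345265029911], [307270348750338149, -117188531713051420]]
... * rho(b) = [[1, 1], [-2, -1]]  ->  [[-1415545213235264769, -1109283867970234858], [541647412176440989, 424458880463389569]]
tr = -1415545213235264769 + 424458880463389569 = -991086332771875200

-991086332771875200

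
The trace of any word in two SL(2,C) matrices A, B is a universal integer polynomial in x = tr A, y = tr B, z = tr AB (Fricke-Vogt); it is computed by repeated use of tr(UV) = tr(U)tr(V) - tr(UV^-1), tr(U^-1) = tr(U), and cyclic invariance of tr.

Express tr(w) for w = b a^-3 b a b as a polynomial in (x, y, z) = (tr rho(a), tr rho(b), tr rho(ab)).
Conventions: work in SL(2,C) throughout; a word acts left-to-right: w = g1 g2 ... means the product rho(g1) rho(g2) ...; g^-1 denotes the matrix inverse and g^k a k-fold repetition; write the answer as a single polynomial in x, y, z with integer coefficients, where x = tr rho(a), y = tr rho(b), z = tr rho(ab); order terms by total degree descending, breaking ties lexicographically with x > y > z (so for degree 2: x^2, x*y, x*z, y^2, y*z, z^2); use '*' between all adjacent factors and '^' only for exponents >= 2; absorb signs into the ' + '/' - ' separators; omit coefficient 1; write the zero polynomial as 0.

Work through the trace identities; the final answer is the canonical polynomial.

so trace(a b^2) = trace(b)*trace(a b) - trace(a) = y*z - x
so trace(b a b^2) = trace(b)*trace(a b^2) - trace(a b) = y^2*z - x*y - z
reduce: trace(a b a b) = trace(b a)*trace(b a) - trace(1) = z^2 - 2
reduce: trace(a b a) = trace(a)*trace(b a) - trace(b) = x*z - y
trace(b a b^2 a) = trace(b)*trace(a b a b) - trace(a b a) = y*z^2 - x*z - y
trace(b a b^2 a^-1) = trace(b a b^2)*trace(a) - trace(b a b^2 a) = x*y^2*z - x^2*y - y*z^2 + y
so trace(a^-1 b a b^2 a^-1) = trace(b a b^2 a^-1)*trace(a) - trace(b a b^2) = x^2*y^2*z - x^3*y - x*y*z^2 - y^2*z + 2*x*y + z
trace(b a^-3 b a b) = trace(a^-1 b a b^2 a^-1)*trace(a) - trace(a^-1 b a b^2) = x^3*y^2*z - x^4*y - x^2*y*z^2 - 2*x*y^2*z + 3*x^2*y + y*z^2 + x*z - y

x^3*y^2*z - x^4*y - x^2*y*z^2 - 2*x*y^2*z + 3*x^2*y + y*z^2 + x*z - y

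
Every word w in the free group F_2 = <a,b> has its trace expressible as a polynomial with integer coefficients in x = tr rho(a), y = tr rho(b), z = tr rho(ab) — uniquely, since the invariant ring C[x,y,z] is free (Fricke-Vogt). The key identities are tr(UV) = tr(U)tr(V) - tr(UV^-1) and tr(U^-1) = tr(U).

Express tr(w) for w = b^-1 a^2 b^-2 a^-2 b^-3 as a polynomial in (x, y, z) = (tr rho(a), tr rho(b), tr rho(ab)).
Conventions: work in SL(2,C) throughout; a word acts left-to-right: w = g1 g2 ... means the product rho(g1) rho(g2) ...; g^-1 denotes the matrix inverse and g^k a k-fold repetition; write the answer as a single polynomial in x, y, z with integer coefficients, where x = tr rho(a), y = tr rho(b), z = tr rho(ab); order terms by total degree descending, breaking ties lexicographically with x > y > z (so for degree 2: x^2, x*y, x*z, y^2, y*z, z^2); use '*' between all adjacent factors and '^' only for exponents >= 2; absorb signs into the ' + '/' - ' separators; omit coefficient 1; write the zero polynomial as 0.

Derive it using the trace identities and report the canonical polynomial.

tr(b^-1 a) = tr(a) tr(b) - tr(a b)  (eliminate b^-1) = x*y - z
tr(a b^-2) = tr(b^-1 a) tr(b) - tr(b^-1 a b)  (eliminate b^-1) = x*y^2 - y*z - x
tr(b^-3 a) = tr(a b^-2) tr(b) - tr(a b^-1)  (eliminate b^-1) = x*y^3 - y^2*z - 2*x*y + z
tr(a^2) = tr(a) tr(a) - tr(1)  (reduce the a square) = x^2 - 2
tr(a^2 b) = tr(a) tr(b a) - tr(b)  (reduce the a square) = x*z - y
tr(b^-1 a^2) = tr(a^2) tr(b) - tr(a^2 b)  (eliminate b^-1) = x^2*y - x*z - y
so tr(b^-2 a^2) = tr(b^-1 a^2) tr(b) - tr(b^-1 a^2 b)  (eliminate b^-1) = x^2*y^2 - x*y*z - x^2 - y^2 + 2
reduce: tr(a^2 b a) = tr(a) tr(b a^2) - tr(b a)  (reduce the a square) = x^2*z - x*y - z
so tr(b a b a) = tr(b a) tr(b a) - tr(1)  (split on b) = z^2 - 2
reduce: tr(b a b) = tr(b) tr(a b) - tr(a)  (reduce the b square) = y*z - x
tr(a^2 b a b) = tr(a) tr(b a b a) - tr(b a b)  (reduce the a square) = x*z^2 - y*z - x
so tr(b^-1 a^2 b a) = tr(a^2 b a) tr(b) - tr(a^2 b a b)  (eliminate b^-1) = x^2*y*z - x*y^2 - x*z^2 + x
tr(a^2 b a b^-2) = tr(b^-1 a^2 b a) tr(b) - tr(b^-1 a^2 b a b)  (eliminate b^-1) = x^2*y^2*z - x*y^3 - x*y*z^2 - x^2*z + 2*x*y + z
so tr(b^-3 a^2 b a) = tr(a^2 b a b^-2) tr(b) - tr(a^2 b a b^-1)  (eliminate b^-1) = x^2*y^3*z - x*y^4 - x*y^2*z^2 - 2*x^2*y*z + 3*x*y^2 + x*z^2 + y*z - x
reduce: tr(a^-1 b^-3 a^2 b) = tr(b^-3 a^2 b) tr(a) - tr(b^-3 a^2 b a)  (eliminate a^-1) = -x^2*y^3*z + x^3*y^2 + x*y^4 + x*y^2*z^2 + x^2*y*z - x^3 - 4*x*y^2 - x*z^2 - y*z + 3*x
tr(a^-1 b^-3 a^2 b^-1) = tr(a^-1 b^-3 a^2) tr(b) - tr(a^-1 b^-3 a^2 b)  (eliminate b^-1) = x^2*y^3*z - x^3*y^2 - x*y^2*z^2 - x^2*y*z - y^3*z + x^3 + 2*x*y^2 + x*z^2 + 2*y*z - 3*x
tr(b^-1 a^2 b^-2) = tr(b^-2 a^2) tr(b) - tr(b^-2 a^2 b)  (eliminate b^-1) = x^2*y^3 - x*y^2*z - 2*x^2*y - y^3 + x*z + 3*y
tr(b^-3 a^2 b^-1) = tr(b^-1 a^2 b^-2) tr(b) - tr(b^-1 a^2 b^-1)  (eliminate b^-1) = x^2*y^4 - x*y^3*z - 3*x^2*y^2 - y^4 + 2*x*y*z + x^2 + 4*y^2 - 2
so tr(a^-2 b^-3 a^2 b^-1) = tr(a^-1 b^-3 a^2 b^-1) tr(a) - tr(a^-1 b^-3 a^2 b^-1 a)  (eliminate a^-1) = x^3*y^3*z - x^4*y^2 - x^2*y^4 - x^2*y^2*z^2 - x^3*y*z + x^4 + 5*x^2*y^2 + x^2*z^2 + y^4 - 4*x^2 - 4*y^2 + 2
tr(b^-2) = tr(b^-1) tr(b) - tr(1)  (eliminate b^-1) = y^2 - 2
tr(b^-3) = tr(b^-2) tr(b) - tr(b^-1)  (eliminate b^-1) = y^3 - 3*y
reduce: tr(b^-2 a^2 b^-2 a^-2 b^-1) = tr(a^-2 b^-3 a^2 b^-1) tr(b) - tr(a^-2 b^-3 a^2)  (eliminate b^-1) = x^3*y^4*z - x^4*y^3 - x^2*y^5 - x^2*y^3*z^2 - x^3*y^2*z + x^4*y + 5*x^2*y^3 + x^2*y*z^2 + y^5 - 4*x^2*y - 5*y^3 + 5*y
tr(b a^2 b) = tr(a) tr(b^2 a) - tr(b^2)  (reduce the a square) = x*y*z - x^2 - y^2 + 2
tr(a^2 b a^-1 b) = tr(b a^2 b) tr(a) - tr(b a^2 b a)  (eliminate a^-1) = x^2*y*z - x^3 - x*y^2 - x*z^2 + y*z + 3*x
tr(a^2 b a^-1 b^-1) = tr(a^2 b a^-1) tr(b) - tr(a^2 b a^-1 b)  (eliminate b^-1) = -x^2*y*z + x^3 + x*y^2 + x*z^2 - 3*x
tr(a^-1 b^-2 a^2 b) = tr(a^2 b a^-1 b^-1) tr(b) - tr(a^2 b a^-1)  (eliminate b^-1) = -x^2*y^2*z + x^3*y + x*y^3 + x*y*z^2 - 3*x*y - z
tr(a^-1 b^-2 a^2 b^-1) = tr(a^-1 b^-2 a^2) tr(b) - tr(a^-1 b^-2 a^2 b)  (eliminate b^-1) = x^2*y^2*z - x^3*y - x*y*z^2 - y^2*z + 2*x*y + z
tr(a^-2 b^-2 a^2 b^-1) = tr(a^-1 b^-2 a^2 b^-1) tr(a) - tr(a^-1 b^-2 a^2 b^-1 a)  (eliminate a^-1) = x^3*y^2*z - x^4*y - x^2*y^3 - x^2*y*z^2 + 4*x^2*y + y^3 - 3*y
reduce: tr(b^-2 a^2 b^-2 a^-2) = tr(a^-2 b^-2 a^2 b^-1) tr(b) - tr(a^-2 b^-2 a^2)  (eliminate b^-1) = x^3*y^3*z - x^4*y^2 - x^2*y^4 - x^2*y^2*z^2 + 4*x^2*y^2 + y^4 - 4*y^2 + 2
so tr(b^-1 a^2 b^-2 a^-2 b^-3) = tr(b^-2 a^2 b^-2 a^-2 b^-1) tr(b) - tr(b^-2 a^2 b^-2 a^-2)  (eliminate b^-1) = x^3*y^5*z - x^4*y^4 - x^2*y^6 - x^2*y^4*z^2 - 2*x^3*y^3*z + 2*x^4*y^2 + 6*x^2*y^4 + 2*x^2*y^2*z^2 + y^6 - 8*x^2*y^2 - 6*y^4 + 9*y^2 - 2

x^3*y^5*z - x^4*y^4 - x^2*y^6 - x^2*y^4*z^2 - 2*x^3*y^3*z + 2*x^4*y^2 + 6*x^2*y^4 + 2*x^2*y^2*z^2 + y^6 - 8*x^2*y^2 - 6*y^4 + 9*y^2 - 2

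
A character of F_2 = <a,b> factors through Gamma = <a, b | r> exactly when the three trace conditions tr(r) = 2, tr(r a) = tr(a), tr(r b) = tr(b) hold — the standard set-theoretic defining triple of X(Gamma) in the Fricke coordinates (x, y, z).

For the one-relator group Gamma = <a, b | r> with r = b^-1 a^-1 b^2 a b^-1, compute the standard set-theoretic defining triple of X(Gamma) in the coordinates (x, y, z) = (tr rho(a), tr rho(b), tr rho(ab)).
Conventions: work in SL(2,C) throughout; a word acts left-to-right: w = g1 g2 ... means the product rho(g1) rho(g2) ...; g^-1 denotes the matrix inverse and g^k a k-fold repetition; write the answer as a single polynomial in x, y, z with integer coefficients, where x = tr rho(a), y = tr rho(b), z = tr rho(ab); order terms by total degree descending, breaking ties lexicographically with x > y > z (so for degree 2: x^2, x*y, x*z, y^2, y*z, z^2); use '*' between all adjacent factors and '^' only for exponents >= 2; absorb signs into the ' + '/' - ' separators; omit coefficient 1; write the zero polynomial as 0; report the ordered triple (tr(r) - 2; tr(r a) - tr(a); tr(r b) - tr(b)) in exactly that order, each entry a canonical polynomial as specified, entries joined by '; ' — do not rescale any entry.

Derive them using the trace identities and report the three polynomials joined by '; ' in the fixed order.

-x*y^3*z + x^2*y^2 + y^4 + y^2*z^2 - 4*y^2; -x^2*y^3*z + x^3*y^2 + x*y^4 + 2*x*y^2*z^2 - x^2*y*z - y^3*z - y*z^3 - 4*x*y^2 + 4*y*z; -x*y^2*z + x^2*y + y^3 + y*z^2 - 4*y

tr(a^2 b) = tr(a) * tr(b a) - tr(b) = x*z - y
tr(a^2) = tr(a) * tr(a) - tr(1) = x^2 - 2
so tr(a b^2 a) = tr(b) * tr(a^2 b) - tr(a^2) = x*y*z - x^2 - y^2 + 2
tr(a b a b) = tr(b a) * tr(b a) - tr(1)   [split at repeated b] = z^2 - 2
tr(a b^2 a b) = tr(b) * tr(a b a b) - tr(a b a) = y*z^2 - x*z - y
tr(b^2 a b^-1 a) = tr(a b^2 a) * tr(b) - tr(a b^2 a b) = x*y^2*z - x^2*y - y^3 - y*z^2 + x*z + 3*y
tr(a^-1 b^2 a b^-1) = tr(b^2 a b^-1) * tr(a) - tr(b^2 a b^-1 a) = -x*y^2*z + x^2*y + y^3 + y*z^2 - 3*y
tr(b^2) = tr(b) * tr(b) - tr(1) = y^2 - 2
reduce: tr(b^-1 a^-1 b^2 a b^-1) = tr(a^-1 b^2 a b^-1) * tr(b) - tr(a^-1 b^2 a) = -x*y^3*z + x^2*y^2 + y^4 + y^2*z^2 - 4*y^2 + 2
tr(b a b^-1 a) = tr(a b a) * tr(b) - tr(a b a b)   [inverse elimination on b] = x*y*z - y^2 - z^2 + 2
reduce: tr(b^2 a) = tr(b) * tr(a b) - tr(a)   [square of b] = y*z - x
tr(a b^2 a^2) = tr(a) * tr(b^2 a^2) - tr(b^2 a)   [square of a] = x^2*y*z - x^3 - x*y^2 - y*z + 3*x
reduce: tr(b a b^2) = tr(b) * tr(a b^2) - tr(a b)   [square of b] = y^2*z - x*y - z
so tr(a b^2 a^2 b) = tr(a) * tr(b a b^2 a) - tr(b a b^2)   [square of a] = x*y*z^2 - x^2*z - y^2*z + z
so tr(a b^-1 a b^2 a) = tr(a b^2 a^2) * tr(b) - tr(a b^2 a^2 b)   [inverse elimination on b] = x^2*y^2*z - x^3*y - x*y^3 - x*y*z^2 + x^2*z + 3*x*y - z
tr(a b a^2 b) = tr(a) * tr(b a b a) - tr(b a b)   [square of a] = x*z^2 - y*z - x
reduce: tr(a b a^2) = tr(a) * tr(b a^2) - tr(b a)   [square of a] = x^2*z - x*y - z
tr(a b^2 a b a) = tr(b) * tr(a b a^2 b) - tr(a b a^2)   [square of b] = x*y*z^2 - x^2*z - y^2*z + z
tr(a b a b a b) = tr(b a) * tr(b a b a) - tr(b^-1 a^-1)   [split at a repeated b] = z^3 - 3*z
tr(a b^2 a b a b) = tr(b) * tr(a b a b a b) - tr(a b a b a)   [square of b] = y*z^3 - x*z^2 - 2*y*z + x
reduce: tr(a b^-1 a b^2 a b) = tr(a b^2 a b a) * tr(b) - tr(a b^2 a b a b)   [inverse elimination on b] = x*y^2*z^2 - x^2*y*z - y^3*z - y*z^3 + x*z^2 + 3*y*z - x
so tr(b^2 a b^-1 a b^-1 a) = tr(a b^-1 a b^2 a) * tr(b) - tr(a b^-1 a b^2 a b)   [inverse elimination on b] = x^2*y^3*z - x^3*y^2 - x*y^4 - 2*x*y^2*z^2 + 2*x^2*y*z + y^3*z + y*z^3 + 3*x*y^2 - x*z^2 - 4*y*z + x
tr(b^-1 a^-1 b^2 a b^-1 a) = tr(b^2 a b^-1 a b^-1) * tr(a) - tr(b^2 a b^-1 a b^-1 a)   [inverse elimination on a] = -x^2*y^3*z + x^3*y^2 + x*y^4 + 2*x*y^2*z^2 - x^2*y*z - y^3*z - y*z^3 - 4*x*y^2 + 4*y*z + x
assemble the triple (tr(r) - 2; tr(r a) - x; tr(r b) - y)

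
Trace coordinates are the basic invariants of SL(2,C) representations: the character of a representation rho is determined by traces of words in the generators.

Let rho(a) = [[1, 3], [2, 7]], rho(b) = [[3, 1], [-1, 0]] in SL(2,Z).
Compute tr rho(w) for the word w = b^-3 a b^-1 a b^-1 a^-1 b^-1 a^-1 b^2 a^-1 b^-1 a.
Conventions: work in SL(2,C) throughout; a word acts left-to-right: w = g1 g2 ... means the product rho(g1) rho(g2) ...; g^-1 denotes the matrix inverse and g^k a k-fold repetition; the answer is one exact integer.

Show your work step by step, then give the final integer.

rho(b^-1) = [[0, -1], [1, 3]]
... * rho(b^-1) = [[0, -1], [1, 3]]  ->  [[-1, -3], [3, 8]]
... * rho(b^-1) = [[0, -1], [1, 3]]  ->  [[-3, -8], [8, 21]]
... * rho(a) = [[1, 3], [2, 7]]  ->  [[-19, -65], [50, 171]]
... * rho(b^-1) = [[0, -1], [1, 3]]  ->  [[-65, -176], [171, 463]]
... * rho(a) = [[1, 3], [2, 7]]  ->  [[-417, -1427], [1097, 3754]]
... * rho(b^-1) = [[0, -1], [1, 3]]  ->  [[-1427, -3864], [3754, 10165]]
... * rho(a^-1) = [[7, -3], [-2, 1]]  ->  [[-2261, 417], [5948, -1097]]
... * rho(b^-1) = [[0, -1], [1, 3]]  ->  [[417, 3512], [-1097, -9239]]
... * rho(a^-1) = [[7, -3], [-2, 1]]  ->  [[-4105, 2261], [10799, -5948]]
... * rho(b) = [[3, 1], [-1, 0]]  ->  [[-14576, -4105], [38345, 10799]]
... * rho(b) = [[3, 1], [-1, 0]]  ->  [[-39623, -14576], [104236, 38345]]
... * rho(a^-1) = [[7, -3], [-2, 1]]  ->  [[-248209, 104293], [652962, -274363]]
... * rho(b^-1) = [[0, -1], [1, 3]]  ->  [[104293, 561088], [-274363, -1476051]]
... * rho(a) = [[1, 3], [2, 7]]  ->  [[1226469, 4240495], [-3226465, -11155446]]
tr = 1226469 + -11155446 = -9928977

-9928977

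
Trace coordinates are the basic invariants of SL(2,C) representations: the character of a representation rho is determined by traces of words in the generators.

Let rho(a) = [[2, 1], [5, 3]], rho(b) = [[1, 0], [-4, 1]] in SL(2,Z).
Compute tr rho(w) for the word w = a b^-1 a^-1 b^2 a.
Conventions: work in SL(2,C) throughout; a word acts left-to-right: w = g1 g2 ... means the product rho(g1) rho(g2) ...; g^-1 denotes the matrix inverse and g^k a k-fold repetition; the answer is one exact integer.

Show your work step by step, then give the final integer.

161

rho(a) = [[2, 1], [5, 3]]
... * rho(b^-1) = [[1, 0], [4, 1]]  ->  [[6, 1], [17, 3]]
... * rho(a^-1) = [[3, -1], [-5, 2]]  ->  [[13, -4], [36, -11]]
... * rho(b) = [[1, 0], [-4, 1]]  ->  [[29, -4], [80, -11]]
... * rho(b) = [[1, 0], [-4, 1]]  ->  [[45, -4], [124, -11]]
... * rho(a) = [[2, 1], [5, 3]]  ->  [[70, 33], [193, 91]]
tr = 70 + 91 = 161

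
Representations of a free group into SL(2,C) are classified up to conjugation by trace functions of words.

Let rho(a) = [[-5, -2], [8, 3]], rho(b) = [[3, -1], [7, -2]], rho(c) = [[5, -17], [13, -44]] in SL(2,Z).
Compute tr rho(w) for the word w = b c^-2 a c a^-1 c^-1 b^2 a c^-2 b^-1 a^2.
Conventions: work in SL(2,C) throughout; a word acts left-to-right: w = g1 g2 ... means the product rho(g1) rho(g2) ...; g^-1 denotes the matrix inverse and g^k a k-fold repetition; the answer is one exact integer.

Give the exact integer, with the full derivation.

rho(b) = [[3, -1], [7, -2]]
... * rho(c^-1) = [[-44, 17], [-13, 5]]  ->  [[-119, 46], [-282, 109]]
... * rho(c^-1) = [[-44, 17], [-13, 5]]  ->  [[4638, -1793], [10991, -4249]]
... * rho(a) = [[-5, -2], [8, 3]]  ->  [[-37534, -14655], [-88947, -34729]]
... * rho(c) = [[5, -17], [13, -44]]  ->  [[-378185, 1282898], [-896212, 3040175]]
... * rho(a^-1) = [[3, 2], [-8, -5]]  ->  [[-11397739, -7170860], [-27010036, -16993299]]
... * rho(c^-1) = [[-44, 17], [-13, 5]]  ->  [[594721696, -229615863], [1409354471, -544137107]]
... * rho(b) = [[3, -1], [7, -2]]  ->  [[176854047, -135489970], [419103664, -321080257]]
... * rho(b) = [[3, -1], [7, -2]]  ->  [[-417867649, 94125893], [-990250807, 223056850]]
... * rho(a) = [[-5, -2], [8, 3]]  ->  [[2842345389, 1118112977], [6735708835, 2649672164]]
... * rho(c^-1) = [[-44, 17], [-13, 5]]  ->  [[-139598665817, 53910436498], [-330816926872, 127755411015]]
... * rho(c^-1) = [[-44, 17], [-13, 5]]  ->  [[5441505621474, -2103625136399], [12895124439173, -4985110701749]]
... * rho(b^-1) = [[-2, 1], [-7, 3]]  ->  [[3842364711845, -869369787723], [9105526033897, -2060207666074]]
... * rho(a) = [[-5, -2], [8, 3]]  ->  [[-26166781861009, -10292838786859], [-62009291498077, -24391675066016]]
... * rho(a) = [[-5, -2], [8, 3]]  ->  [[48491199010173, 21455047361441], [114913056962257, 50843557798106]]
tr = 48491199010173 + 50843557798106 = 99334756808279

99334756808279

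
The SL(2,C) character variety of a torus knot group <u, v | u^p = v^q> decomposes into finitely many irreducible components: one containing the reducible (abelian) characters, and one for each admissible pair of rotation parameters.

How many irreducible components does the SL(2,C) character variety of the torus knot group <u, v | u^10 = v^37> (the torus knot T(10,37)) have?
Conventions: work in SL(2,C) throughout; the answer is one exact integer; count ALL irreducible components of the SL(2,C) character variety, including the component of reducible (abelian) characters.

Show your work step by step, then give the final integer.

Gamma = < u, v | u^10 = v^37 > (torus knot T(10,37)); the central element u^10 = v^37 acts as +I or -I in any irreducible SL(2,C) representation.
On an irreducible component, tr(u) is locked at 2*cos(pi*alpha/10) for some alpha in 1..9, and tr(v) at 2*cos(pi*beta/37) for some beta in 1..36.
u^10 = (-1)^alpha I and v^37 = (-1)^beta I must agree, so alpha and beta have equal parity.
count pairs: odd alpha (5 choices) x odd beta (18), plus even alpha (4) x even beta (18): 5*18 + 4*18 = 162.
Total: 162 irreducible-character components + 1 reducible (abelian) component = 163.

163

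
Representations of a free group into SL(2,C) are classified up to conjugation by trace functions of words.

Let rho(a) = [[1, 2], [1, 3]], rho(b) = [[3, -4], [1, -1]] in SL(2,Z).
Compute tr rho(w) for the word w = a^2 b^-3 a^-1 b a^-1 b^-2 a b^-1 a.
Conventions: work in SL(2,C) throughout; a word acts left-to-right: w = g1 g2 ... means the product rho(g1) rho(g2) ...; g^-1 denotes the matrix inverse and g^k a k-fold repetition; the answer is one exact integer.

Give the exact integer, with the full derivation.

-312346

rho(a) = [[1, 2], [1, 3]]
... * rho(a) = [[1, 2], [1, 3]]  ->  [[3, 8], [4, 11]]
... * rho(b^-1) = [[-1, 4], [-1, 3]]  ->  [[-11, 36], [-15, 49]]
... * rho(b^-1) = [[-1, 4], [-1, 3]]  ->  [[-25, 64], [-34, 87]]
... * rho(b^-1) = [[-1, 4], [-1, 3]]  ->  [[-39, 92], [-53, 125]]
... * rho(a^-1) = [[3, -2], [-1, 1]]  ->  [[-209, 170], [-284, 231]]
... * rho(b) = [[3, -4], [1, -1]]  ->  [[-457, 666], [-621, 905]]
... * rho(a^-1) = [[3, -2], [-1, 1]]  ->  [[-2037, 1580], [-2768, 2147]]
... * rho(b^-1) = [[-1, 4], [-1, 3]]  ->  [[457, -3408], [621, -4631]]
... * rho(b^-1) = [[-1, 4], [-1, 3]]  ->  [[2951, -8396], [4010, -11409]]
... * rho(a) = [[1, 2], [1, 3]]  ->  [[-5445, -19286], [-7399, -26207]]
... * rho(b^-1) = [[-1, 4], [-1, 3]]  ->  [[24731, -79638], [33606, -108217]]
... * rho(a) = [[1, 2], [1, 3]]  ->  [[-54907, -189452], [-74611, -257439]]
tr = -54907 + -257439 = -312346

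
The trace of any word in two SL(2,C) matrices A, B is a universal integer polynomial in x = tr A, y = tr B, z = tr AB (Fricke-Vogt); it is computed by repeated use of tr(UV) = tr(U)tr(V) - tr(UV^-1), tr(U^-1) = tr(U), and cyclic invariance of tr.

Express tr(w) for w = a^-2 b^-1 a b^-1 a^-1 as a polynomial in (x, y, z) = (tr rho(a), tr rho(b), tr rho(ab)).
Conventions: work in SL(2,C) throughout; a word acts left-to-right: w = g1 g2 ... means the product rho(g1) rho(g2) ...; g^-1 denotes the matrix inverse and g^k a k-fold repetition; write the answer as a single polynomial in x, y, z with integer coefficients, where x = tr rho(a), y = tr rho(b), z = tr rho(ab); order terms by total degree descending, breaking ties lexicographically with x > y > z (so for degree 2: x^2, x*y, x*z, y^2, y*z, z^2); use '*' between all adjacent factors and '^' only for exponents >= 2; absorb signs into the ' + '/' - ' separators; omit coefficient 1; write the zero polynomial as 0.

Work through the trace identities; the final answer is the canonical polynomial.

x^3*y*z - x^4 - x^2*y^2 - x^2*z^2 + 4*x^2 + z^2 - 2

trace(b^-1) = trace(b) = y
use: trace(b a b) = trace(b)*trace(a b) - trace(a)  (reduce the b square) = y*z - x
trace(b a b a) = trace(a b)*trace(a b) - trace(1)  (split on a) = z^2 - 2
trace(a b a^-1 b) = trace(b a b)*trace(a) - trace(b a b a)  (eliminate a^-1) = x*y*z - x^2 - z^2 + 2
trace(a^-1 b^-1 a b) = trace(a b a^-1)*trace(b) - trace(a b a^-1 b)  (eliminate b^-1) = -x*y*z + x^2 + y^2 + z^2 - 2
trace(a^-1 b^-1 a b^-1) = trace(a^-1 b^-1 a)*trace(b) - trace(a^-1 b^-1 a b)  (eliminate b^-1) = x*y*z - x^2 - z^2 + 2
apply: trace(b^-1 a) = trace(a)*trace(b) - trace(a b)  (eliminate b^-1) = x*y - z
use: trace(b^-1 a b^-1) = trace(b^-1 a)*trace(b) - trace(b^-1 a b)  (eliminate b^-1) = x*y^2 - y*z - x
trace(b^-1 a b^-1 a^-2) = trace(a^-1 b^-1 a b^-1)*trace(a) - trace(a^-1 b^-1 a b^-1 a)  (eliminate a^-1) = x^2*y*z - x^3 - x*y^2 - x*z^2 + y*z + 3*x
trace(a^-2 b^-1 a b^-1 a^-1) = trace(b^-1 a b^-1 a^-2)*trace(a) - trace(b^-1 a b^-1 a^-1)  (eliminate a^-1) = x^3*y*z - x^4 - x^2*y^2 - x^2*z^2 + 4*x^2 + z^2 - 2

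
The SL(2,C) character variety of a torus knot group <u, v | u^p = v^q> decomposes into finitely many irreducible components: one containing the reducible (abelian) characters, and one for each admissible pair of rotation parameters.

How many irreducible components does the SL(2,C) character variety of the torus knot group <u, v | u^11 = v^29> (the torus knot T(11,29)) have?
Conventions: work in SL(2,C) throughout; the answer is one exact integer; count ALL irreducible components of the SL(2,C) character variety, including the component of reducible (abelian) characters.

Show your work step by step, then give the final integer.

Gamma = < u, v | u^11 = v^29 > (torus knot T(11,29)); the central element u^11 = v^29 acts as +I or -I in any irreducible SL(2,C) representation.
So on each irreducible component the traces are pinned: tr(u) = 2*cos(pi*alpha/11) with 1 <= alpha <= 10, tr(v) = 2*cos(pi*beta/29) with 1 <= beta <= 28.
Consistency of u^11 = (-1)^alpha I with v^29 = (-1)^beta I forces alpha = beta (mod 2).
count pairs: odd alpha (5 choices) x odd beta (14), plus even alpha (5) x even beta (14): 5*14 + 5*14 = 140.
components with irreducible characters: 140; plus the single component of reducible (abelian) characters: total 141.

141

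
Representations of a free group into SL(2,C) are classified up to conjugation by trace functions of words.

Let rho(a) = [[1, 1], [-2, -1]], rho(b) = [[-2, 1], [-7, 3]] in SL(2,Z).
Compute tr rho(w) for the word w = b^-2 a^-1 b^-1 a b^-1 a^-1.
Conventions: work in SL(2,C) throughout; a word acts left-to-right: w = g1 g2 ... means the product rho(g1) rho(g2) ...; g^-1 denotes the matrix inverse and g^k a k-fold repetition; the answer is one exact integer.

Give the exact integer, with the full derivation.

2716

rho(b^-1) = [[3, -1], [7, -2]]
... * rho(b^-1) = [[3, -1], [7, -2]]  ->  [[2, -1], [7, -3]]
... * rho(a^-1) = [[-1, -1], [2, 1]]  ->  [[-4, -3], [-13, -10]]
... * rho(b^-1) = [[3, -1], [7, -2]]  ->  [[-33, 10], [-109, 33]]
... * rho(a) = [[1, 1], [-2, -1]]  ->  [[-53, -43], [-175, -142]]
... * rho(b^-1) = [[3, -1], [7, -2]]  ->  [[-460, 139], [-1519, 459]]
... * rho(a^-1) = [[-1, -1], [2, 1]]  ->  [[738, 599], [2437, 1978]]
tr = 738 + 1978 = 2716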